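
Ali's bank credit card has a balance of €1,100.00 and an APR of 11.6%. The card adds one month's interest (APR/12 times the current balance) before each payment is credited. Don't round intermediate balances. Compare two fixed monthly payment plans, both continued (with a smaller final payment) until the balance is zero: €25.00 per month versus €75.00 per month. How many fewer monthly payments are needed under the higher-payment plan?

42 fewer payments

Monthly rate r = 11.6%/12 = 0.966667% = 0.00966667.
At €25.00/mo: n = ⌈−ln(1 − rB₀/P)/ln(1+r)⌉ = 58 payments (last €14.61); total interest = total paid − €1,100.00 = €339.61.
At €75.00/mo: 16 payments (last €66.99); total interest €91.99.
Payments saved = 58 − 16 = 42.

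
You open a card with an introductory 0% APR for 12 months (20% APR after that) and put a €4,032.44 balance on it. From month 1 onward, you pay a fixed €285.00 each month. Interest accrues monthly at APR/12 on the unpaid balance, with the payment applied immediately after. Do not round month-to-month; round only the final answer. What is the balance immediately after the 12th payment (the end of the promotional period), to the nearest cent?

€612.44

Promo months 1–12 at r₀ = 0%/12 = 0; months 13+ at r₁ = 20%/12 = 0.0166667.
After month 12 (no interest yet): B = €4,032.44 − 12·€285.00 = €612.44.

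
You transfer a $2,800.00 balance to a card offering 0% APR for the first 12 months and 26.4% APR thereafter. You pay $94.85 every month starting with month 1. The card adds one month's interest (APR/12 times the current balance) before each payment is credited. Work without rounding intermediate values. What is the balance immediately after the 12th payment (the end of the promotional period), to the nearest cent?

Promo months 1–12 at r₀ = 0%/12 = 0; months 13+ at r₁ = 26.4%/12 = 0.022.
After month 12 (no interest yet): B = $2,800.00 − 12·$94.85 = $1,661.80.

$1,661.80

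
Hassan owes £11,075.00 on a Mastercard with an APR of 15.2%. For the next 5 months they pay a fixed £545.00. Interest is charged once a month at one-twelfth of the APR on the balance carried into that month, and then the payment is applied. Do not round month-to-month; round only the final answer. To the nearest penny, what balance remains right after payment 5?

£8,999.50

Monthly rate r = 15.2%/12 = 1.26667% = 0.0126667.
Each month: B ← B·(1+r) − £545.00.
Month 1: interest £140.28; balance after payment £10,670.28.
Month 2: interest £135.16; balance after payment £10,260.44.
Month 3: interest £129.97; balance after payment £9,845.41.
Month 4: interest £124.71; balance after payment £9,425.11.
Month 5: interest £119.38; balance after payment £8,999.50.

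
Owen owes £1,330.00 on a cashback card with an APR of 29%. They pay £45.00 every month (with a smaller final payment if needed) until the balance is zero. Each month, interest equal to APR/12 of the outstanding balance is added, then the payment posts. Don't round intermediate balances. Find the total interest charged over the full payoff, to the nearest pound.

Monthly rate r = 29%/12 = 2.41667% = 0.0241667.
Payoff takes n = ⌈−ln(1 − rB₀/P)/ln(1+r)⌉ = ⌈52.458⌉ = 53 payments; the last is £20.76.
Total paid = 52·£45.00 + £20.76 = £2,360.76.
Total interest = total paid − principal = £2,360.76 − £1,330.00 = £1,030.76.

£1,031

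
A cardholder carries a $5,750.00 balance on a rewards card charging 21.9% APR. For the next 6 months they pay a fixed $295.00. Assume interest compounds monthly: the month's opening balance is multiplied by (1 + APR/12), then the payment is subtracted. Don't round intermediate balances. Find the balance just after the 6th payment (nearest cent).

Monthly rate r = 21.9%/12 = 1.825% = 0.01825.
Each month: B ← B·(1+r) − $295.00.
Month 1: interest $104.94; balance after payment $5,559.94.
Month 2: interest $101.47; balance after payment $5,366.41.
Month 3: interest $97.94; balance after payment $5,169.34.
Month 4: interest $94.34; balance after payment $4,968.68.
Month 5: interest $90.68; balance after payment $4,764.36.
Month 6: interest $86.95; balance after payment $4,556.31.

$4,556.31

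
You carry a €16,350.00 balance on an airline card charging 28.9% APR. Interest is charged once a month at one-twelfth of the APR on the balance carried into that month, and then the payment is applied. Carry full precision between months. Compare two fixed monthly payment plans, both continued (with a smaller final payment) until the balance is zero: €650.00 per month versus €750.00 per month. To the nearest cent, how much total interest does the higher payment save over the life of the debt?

€1,961.64

Monthly rate r = 28.9%/12 = 2.40833% = 0.0240833.
At €650.00/mo: n = ⌈−ln(1 − rB₀/P)/ln(1+r)⌉ = 40 payments (last €75.89); total interest = total paid − €16,350.00 = €9,075.89.
At €750.00/mo: 32 payments (last €214.25); total interest €7,114.25.
Interest saved = €9,075.89 − €7,114.25 = €1,961.64.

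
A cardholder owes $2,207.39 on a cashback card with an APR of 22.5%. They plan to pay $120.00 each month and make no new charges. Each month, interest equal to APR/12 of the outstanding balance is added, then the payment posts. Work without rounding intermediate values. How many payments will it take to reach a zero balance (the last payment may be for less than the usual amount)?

23 months

Monthly rate r = 22.5%/12 = 1.875% = 0.01875.
Recurrence: B ← B·(1+r) − $120.00.
Month 1: interest $41.39; balance after payment $2,128.78.
Month 2: interest $39.91; balance after payment $2,048.69.
Closed form: n = −ln(1 − rB₀/P)/ln(1+r) = −ln(0.6551)/ln(1.01875) ≈ 22.769, so the balance reaches zero during payment 23.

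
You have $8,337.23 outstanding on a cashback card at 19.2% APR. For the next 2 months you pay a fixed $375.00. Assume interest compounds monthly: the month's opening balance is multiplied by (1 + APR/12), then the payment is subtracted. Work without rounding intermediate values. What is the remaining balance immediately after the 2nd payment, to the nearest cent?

Monthly rate r = 19.2%/12 = 1.6% = 0.016.
Each month: B ← B·(1+r) − $375.00.
Month 1: interest $133.40; balance after payment $8,095.63.
Month 2: interest $129.53; balance after payment $7,850.16.

$7,850.16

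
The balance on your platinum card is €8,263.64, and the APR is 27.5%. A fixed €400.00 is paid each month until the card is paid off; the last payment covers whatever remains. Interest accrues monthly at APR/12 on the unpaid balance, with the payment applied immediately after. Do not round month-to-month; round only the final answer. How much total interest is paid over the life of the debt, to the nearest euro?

Monthly rate r = 27.5%/12 = 2.29167% = 0.0229167.
Payoff takes n = ⌈−ln(1 − rB₀/P)/ln(1+r)⌉ = ⌈28.307⌉ = 29 payments; the last is €123.85.
Total paid = 28·€400.00 + €123.85 = €11,323.85.
Total interest = total paid − principal = €11,323.85 − €8,263.64 = €3,060.21.

€3,060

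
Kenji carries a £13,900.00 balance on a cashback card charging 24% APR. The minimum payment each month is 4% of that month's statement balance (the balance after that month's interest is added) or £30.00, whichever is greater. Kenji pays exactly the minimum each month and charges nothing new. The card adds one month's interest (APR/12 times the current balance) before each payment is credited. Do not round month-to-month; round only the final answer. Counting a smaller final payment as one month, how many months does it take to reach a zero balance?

174 months

Monthly rate r = 24%/12 = 2% = 0.02.
While 4% of the post-interest balance exceeds £30.00, each month B ← (B·(1+r))·(1 − 0.04), i.e. B shrinks by the factor (1+r)·0.96 = 0.9792.
This holds for months 1–140. Entering month 141 the balance is £732.84; 4% of the post-interest balance is now below £30.00, so the flat £30.00 minimum applies from here.
From month 141 a fixed £30.00 at rate r clears £732.84 in 34 more payments. Total: 140 + 34 = 174 months.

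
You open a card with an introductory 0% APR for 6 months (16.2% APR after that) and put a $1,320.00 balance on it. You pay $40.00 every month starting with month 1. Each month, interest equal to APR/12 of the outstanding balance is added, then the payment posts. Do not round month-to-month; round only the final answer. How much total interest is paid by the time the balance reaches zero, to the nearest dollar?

Promo months 1–6 at r₀ = 0%/12 = 0; months 7+ at r₁ = 16.2%/12 = 0.0135.
After month 6 (no interest yet): B = $1,320.00 − 6·$40.00 = $1,080.00.
Then at r₁ with $40.00/mo: n₂ = −ln(1 − r₁·B/P)/ln(1+r₁) ≈ 33.81 → 34 more payments.
Total paid = 39·$40.00 + $32.33 = $1,592.33; interest = $1,592.33 − $1,320.00 = $272.33.

$272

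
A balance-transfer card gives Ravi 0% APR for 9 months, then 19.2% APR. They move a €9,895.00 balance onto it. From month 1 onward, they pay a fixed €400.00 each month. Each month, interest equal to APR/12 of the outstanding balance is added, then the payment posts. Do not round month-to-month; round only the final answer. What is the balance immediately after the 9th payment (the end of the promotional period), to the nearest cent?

€6,295.00

Promo months 1–9 at r₀ = 0%/12 = 0; months 10+ at r₁ = 19.2%/12 = 0.016.
After month 9 (no interest yet): B = €9,895.00 − 9·€400.00 = €6,295.00.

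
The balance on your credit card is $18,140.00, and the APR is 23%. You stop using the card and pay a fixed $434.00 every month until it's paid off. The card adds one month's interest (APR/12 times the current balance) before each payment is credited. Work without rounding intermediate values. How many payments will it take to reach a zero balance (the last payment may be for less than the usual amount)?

86 months

Monthly rate r = 23%/12 = 1.91667% = 0.0191667.
Recurrence: B ← B·(1+r) − $434.00.
Month 1: interest $347.68; balance after payment $18,053.68.
Month 2: interest $346.03; balance after payment $17,965.71.
Closed form: n = −ln(1 − rB₀/P)/ln(1+r) = −ln(0.19889)/ln(1.01917) ≈ 85.067, so the balance reaches zero during payment 86.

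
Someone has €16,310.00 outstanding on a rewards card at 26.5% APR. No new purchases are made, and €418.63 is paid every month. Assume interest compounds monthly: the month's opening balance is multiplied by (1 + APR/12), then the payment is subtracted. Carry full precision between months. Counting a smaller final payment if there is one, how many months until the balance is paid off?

Monthly rate r = 26.5%/12 = 2.20833% = 0.0220833.
Recurrence: B ← B·(1+r) − €418.63.
Month 1: interest €360.18; balance after payment €16,251.55.
Month 2: interest €358.89; balance after payment €16,191.81.
Closed form: n = −ln(1 − rB₀/P)/ln(1+r) = −ln(0.13962)/ln(1.02208) ≈ 90.134, so the balance reaches zero during payment 91.

91 months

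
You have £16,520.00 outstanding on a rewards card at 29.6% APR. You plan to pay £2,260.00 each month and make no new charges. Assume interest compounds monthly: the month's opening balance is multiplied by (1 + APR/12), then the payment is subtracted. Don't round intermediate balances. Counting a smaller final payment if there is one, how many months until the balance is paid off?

Monthly rate r = 29.6%/12 = 2.46667% = 0.0246667.
Recurrence: B ← B·(1+r) − £2,260.00.
Month 1: interest £407.49; balance after payment £14,667.49.
Month 2: interest £361.80; balance after payment £12,769.29.
Closed form: n = −ln(1 − rB₀/P)/ln(1+r) = −ln(0.81969)/ln(1.02467) ≈ 8.159, so the balance reaches zero during payment 9.

9 payments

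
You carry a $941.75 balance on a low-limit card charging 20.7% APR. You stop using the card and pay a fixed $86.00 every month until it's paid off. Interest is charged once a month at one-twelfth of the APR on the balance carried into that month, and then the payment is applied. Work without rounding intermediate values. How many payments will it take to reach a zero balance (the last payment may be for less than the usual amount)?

13 payments

Monthly rate r = 20.7%/12 = 1.725% = 0.01725.
Recurrence: B ← B·(1+r) − $86.00.
Month 1: interest $16.25; balance after payment $872.00.
Month 2: interest $15.04; balance after payment $801.04.
Closed form: n = −ln(1 − rB₀/P)/ln(1+r) = −ln(0.8111)/ln(1.01725) ≈ 12.241, so the balance reaches zero during payment 13.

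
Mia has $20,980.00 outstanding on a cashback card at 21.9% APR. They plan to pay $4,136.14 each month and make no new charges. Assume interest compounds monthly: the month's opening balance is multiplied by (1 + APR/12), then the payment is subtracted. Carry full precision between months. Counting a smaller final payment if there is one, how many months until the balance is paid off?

Monthly rate r = 21.9%/12 = 1.825% = 0.01825.
Recurrence: B ← B·(1+r) − $4,136.14.
Month 1: interest $382.88; balance after payment $17,226.74.
Month 2: interest $314.39; balance after payment $13,404.99.
Month 3: interest $244.64; balance after payment $9,513.49.
Month 4: interest $173.62; balance after payment $5,550.98.
Month 5: interest $101.31; balance after payment $1,516.14.
Month 6: interest $27.67; balance after payment $0.00.

6 payments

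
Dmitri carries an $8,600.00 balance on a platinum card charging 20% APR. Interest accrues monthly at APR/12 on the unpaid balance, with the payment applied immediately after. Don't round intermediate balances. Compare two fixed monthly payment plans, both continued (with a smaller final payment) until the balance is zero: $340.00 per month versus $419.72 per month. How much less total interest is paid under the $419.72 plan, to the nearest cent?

Monthly rate r = 20%/12 = 1.66667% = 0.0166667.
At $340.00/mo: n = ⌈−ln(1 − rB₀/P)/ln(1+r)⌉ = 34 payments (last $40.78); total interest = total paid − $8,600.00 = $2,660.78.
At $419.72/mo: 26 payments (last $116.34); total interest $2,009.34.
Interest saved = $2,660.78 − $2,009.34 = $651.44.

$651.44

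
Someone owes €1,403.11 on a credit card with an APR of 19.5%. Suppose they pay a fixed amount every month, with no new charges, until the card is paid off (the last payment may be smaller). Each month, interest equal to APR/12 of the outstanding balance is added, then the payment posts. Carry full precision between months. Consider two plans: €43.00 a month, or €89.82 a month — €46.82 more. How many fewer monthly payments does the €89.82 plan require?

28 fewer payments

Monthly rate r = 19.5%/12 = 1.625% = 0.01625.
At €43.00/mo: n = ⌈−ln(1 − rB₀/P)/ln(1+r)⌉ = 47 payments (last €37.53); total interest = total paid − €1,403.11 = €612.42.
At €89.82/mo: 19 payments (last €15.01); total interest €228.66.
Payments saved = 47 − 19 = 28.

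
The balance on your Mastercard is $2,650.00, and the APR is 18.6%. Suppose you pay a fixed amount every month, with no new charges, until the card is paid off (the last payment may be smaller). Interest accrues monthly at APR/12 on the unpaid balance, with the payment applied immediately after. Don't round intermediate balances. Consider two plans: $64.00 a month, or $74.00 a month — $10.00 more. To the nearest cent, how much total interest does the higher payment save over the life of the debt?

Monthly rate r = 18.6%/12 = 1.55% = 0.0155.
At $64.00/mo: n = ⌈−ln(1 − rB₀/P)/ln(1+r)⌉ = 67 payments (last $47.95); total interest = total paid − $2,650.00 = $1,621.95.
At $74.00/mo: 53 payments (last $48.31); total interest $1,246.31.
Interest saved = $1,621.95 − $1,246.31 = $375.64.

$375.64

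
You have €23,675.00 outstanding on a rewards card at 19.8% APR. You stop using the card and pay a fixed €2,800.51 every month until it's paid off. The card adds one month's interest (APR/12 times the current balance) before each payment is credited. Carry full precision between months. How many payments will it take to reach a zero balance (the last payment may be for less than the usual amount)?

10 payments

Monthly rate r = 19.8%/12 = 1.65% = 0.0165.
Recurrence: B ← B·(1+r) − €2,800.51.
Month 1: interest €390.64; balance after payment €21,265.13.
Month 2: interest €350.87; balance after payment €18,815.49.
Closed form: n = −ln(1 − rB₀/P)/ln(1+r) = −ln(0.86051)/ln(1.0165) ≈ 9.180, so the balance reaches zero during payment 10.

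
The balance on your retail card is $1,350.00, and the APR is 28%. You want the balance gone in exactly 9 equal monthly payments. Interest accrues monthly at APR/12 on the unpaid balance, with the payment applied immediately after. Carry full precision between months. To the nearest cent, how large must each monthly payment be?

Monthly rate r = 28%/12 = 2.33333% = 0.0233333.
Level-payment amortization: P = B₀·r / (1 − (1+r)^(−n)) = 1350.00·0.0233333 / (1 − 1.02333^(−9)).
Denominator 1 − (1+r)^(−9) = 0.187457823.
P = 31.5 / 0.187457823 ≈ 168.04.

$168.04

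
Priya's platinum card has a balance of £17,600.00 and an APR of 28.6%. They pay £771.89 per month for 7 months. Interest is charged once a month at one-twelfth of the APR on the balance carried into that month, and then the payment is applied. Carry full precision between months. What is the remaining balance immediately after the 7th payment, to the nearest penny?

Monthly rate r = 28.6%/12 = 2.38333% = 0.0238333.
Each month: B ← B·(1+r) − £771.89.
Month 1: interest £419.47; balance after payment £17,247.58.
Month 2: interest £411.07; balance after payment £16,886.75.
Month 3: interest £402.47; balance after payment £16,517.33.
Month 4: interest £393.66; balance after payment £16,139.10.
Month 5: interest £384.65; balance after payment £15,751.86.
Month 6: interest £375.42; balance after payment £15,355.39.
Month 7: interest £365.97; balance after payment £14,949.47.

£14,949.47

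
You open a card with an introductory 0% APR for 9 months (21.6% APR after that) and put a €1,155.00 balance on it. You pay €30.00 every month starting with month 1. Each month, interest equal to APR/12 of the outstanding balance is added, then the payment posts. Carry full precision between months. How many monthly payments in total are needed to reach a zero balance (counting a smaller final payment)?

52 payments

Promo months 1–9 at r₀ = 0%/12 = 0; months 10+ at r₁ = 21.6%/12 = 0.018.
After month 9 (no interest yet): B = €1,155.00 − 9·€30.00 = €885.00.
Then at r₁ with €30.00/mo: n₂ = −ln(1 − r₁·B/P)/ln(1+r₁) ≈ 42.44 → 43 more payments.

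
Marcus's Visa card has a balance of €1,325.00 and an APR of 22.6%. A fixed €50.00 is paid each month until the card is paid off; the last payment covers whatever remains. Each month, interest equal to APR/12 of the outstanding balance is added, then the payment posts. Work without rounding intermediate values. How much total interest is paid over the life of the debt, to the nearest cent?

€527.60

Monthly rate r = 22.6%/12 = 1.88333% = 0.0188333.
Payoff takes n = ⌈−ln(1 − rB₀/P)/ln(1+r)⌉ = ⌈37.052⌉ = 38 payments; the last is €2.60.
Total paid = 37·€50.00 + €2.60 = €1,852.60.
Total interest = total paid − principal = €1,852.60 − €1,325.00 = €527.60.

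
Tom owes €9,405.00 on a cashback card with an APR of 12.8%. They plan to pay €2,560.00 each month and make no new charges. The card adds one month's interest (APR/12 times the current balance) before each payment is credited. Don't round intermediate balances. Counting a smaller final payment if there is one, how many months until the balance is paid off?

Monthly rate r = 12.8%/12 = 1.06667% = 0.0106667.
Recurrence: B ← B·(1+r) − €2,560.00.
Month 1: interest €100.32; balance after payment €6,945.32.
Month 2: interest €74.08; balance after payment €4,459.40.
Month 3: interest €47.57; balance after payment €1,946.97.
Month 4: interest €20.77; balance after payment €0.00.

4 payments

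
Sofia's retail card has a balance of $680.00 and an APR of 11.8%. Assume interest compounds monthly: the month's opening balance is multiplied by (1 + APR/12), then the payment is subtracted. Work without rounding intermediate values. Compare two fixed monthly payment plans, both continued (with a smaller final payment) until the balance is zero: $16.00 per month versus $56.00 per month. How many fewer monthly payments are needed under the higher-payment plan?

Monthly rate r = 11.8%/12 = 0.983333% = 0.00983333.
At $16.00/mo: n = ⌈−ln(1 − rB₀/P)/ln(1+r)⌉ = 56 payments (last $4.84); total interest = total paid − $680.00 = $204.84.
At $56.00/mo: 13 payments (last $55.71); total interest $47.71.
Payments saved = 56 − 13 = 43.

43 fewer payments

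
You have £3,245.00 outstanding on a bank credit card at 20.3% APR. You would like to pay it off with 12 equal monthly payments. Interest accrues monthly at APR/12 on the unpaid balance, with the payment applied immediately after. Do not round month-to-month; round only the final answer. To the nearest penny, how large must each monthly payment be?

£301.07

Monthly rate r = 20.3%/12 = 1.69167% = 0.0169167.
Level-payment amortization: P = B₀·r / (1 − (1+r)^(−n)) = 3245.00·0.0169167 / (1 − 1.01692^(−12)).
Denominator 1 − (1+r)^(−12) = 0.182334606.
P = 54.8946 / 0.182334606 ≈ 301.07.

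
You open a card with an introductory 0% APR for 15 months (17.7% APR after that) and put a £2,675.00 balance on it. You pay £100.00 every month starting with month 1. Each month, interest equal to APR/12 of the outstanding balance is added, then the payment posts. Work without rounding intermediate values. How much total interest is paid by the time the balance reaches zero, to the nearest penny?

Promo months 1–15 at r₀ = 0%/12 = 0; months 16+ at r₁ = 17.7%/12 = 0.01475.
After month 15 (no interest yet): B = £2,675.00 − 15·£100.00 = £1,175.00.
Then at r₁ with £100.00/mo: n₂ = −ln(1 − r₁·B/P)/ln(1+r₁) ≈ 13.00 → 13 more payments.
Total paid = 27·£100.00 + £99.86 = £2,799.86; interest = £2,799.86 − £2,675.00 = £124.86.

£124.86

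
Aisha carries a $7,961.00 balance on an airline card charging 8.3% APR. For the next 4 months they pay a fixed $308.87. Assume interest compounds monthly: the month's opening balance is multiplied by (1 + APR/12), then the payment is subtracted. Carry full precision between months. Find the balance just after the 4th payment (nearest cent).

$6,935.19

Monthly rate r = 8.3%/12 = 0.691667% = 0.00691667.
Each month: B ← B·(1+r) − $308.87.
Month 1: interest $55.06; balance after payment $7,707.19.
Month 2: interest $53.31; balance after payment $7,451.63.
Month 3: interest $51.54; balance after payment $7,194.30.
Month 4: interest $49.76; balance after payment $6,935.19.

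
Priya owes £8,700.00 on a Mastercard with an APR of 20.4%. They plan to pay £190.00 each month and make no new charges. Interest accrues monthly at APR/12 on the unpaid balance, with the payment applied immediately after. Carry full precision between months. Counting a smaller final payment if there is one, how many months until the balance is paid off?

90 months

Monthly rate r = 20.4%/12 = 1.7% = 0.017.
Recurrence: B ← B·(1+r) − £190.00.
Month 1: interest £147.90; balance after payment £8,657.90.
Month 2: interest £147.18; balance after payment £8,615.08.
Closed form: n = −ln(1 − rB₀/P)/ln(1+r) = −ln(0.22158)/ln(1.017) ≈ 89.397, so the balance reaches zero during payment 90.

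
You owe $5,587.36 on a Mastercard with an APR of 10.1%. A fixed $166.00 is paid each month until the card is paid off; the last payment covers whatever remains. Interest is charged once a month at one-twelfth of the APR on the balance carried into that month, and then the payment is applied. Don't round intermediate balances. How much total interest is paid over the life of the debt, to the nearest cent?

$1,009.85

Monthly rate r = 10.1%/12 = 0.841667% = 0.00841667.
Payoff takes n = ⌈−ln(1 − rB₀/P)/ln(1+r)⌉ = ⌈39.741⌉ = 40 payments; the last is $123.21.
Total paid = 39·$166.00 + $123.21 = $6,597.21.
Total interest = total paid − principal = $6,597.21 − $5,587.36 = $1,009.85.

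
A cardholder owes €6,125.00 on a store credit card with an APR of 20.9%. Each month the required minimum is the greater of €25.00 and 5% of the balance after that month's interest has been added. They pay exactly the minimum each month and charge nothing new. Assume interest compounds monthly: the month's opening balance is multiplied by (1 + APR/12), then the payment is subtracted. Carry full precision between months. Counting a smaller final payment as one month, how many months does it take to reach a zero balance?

Monthly rate r = 20.9%/12 = 1.74167% = 0.0174167.
While 5% of the post-interest balance exceeds €25.00, each month B ← (B·(1+r))·(1 − 0.05), i.e. B shrinks by the factor (1+r)·0.95 = 0.96655.
This holds for months 1–75. Entering month 76 the balance is €477.30; 5% of the post-interest balance is now below €25.00, so the flat €25.00 minimum applies from here.
From month 76 a fixed €25.00 at rate r clears €477.30 in 24 more payments. Total: 75 + 24 = 99 months.

99 months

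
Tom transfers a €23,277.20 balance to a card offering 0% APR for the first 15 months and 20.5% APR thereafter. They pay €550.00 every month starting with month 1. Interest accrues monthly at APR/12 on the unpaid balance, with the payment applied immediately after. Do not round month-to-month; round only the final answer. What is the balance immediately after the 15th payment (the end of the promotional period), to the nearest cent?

€15,027.20

Promo months 1–15 at r₀ = 0%/12 = 0; months 16+ at r₁ = 20.5%/12 = 0.0170833.
After month 15 (no interest yet): B = €23,277.20 − 15·€550.00 = €15,027.20.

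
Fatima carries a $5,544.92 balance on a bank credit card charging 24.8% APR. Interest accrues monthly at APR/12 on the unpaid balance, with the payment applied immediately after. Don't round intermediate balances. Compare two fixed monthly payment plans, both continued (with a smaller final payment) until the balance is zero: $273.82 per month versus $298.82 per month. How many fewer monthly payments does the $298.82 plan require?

3 fewer payments

Monthly rate r = 24.8%/12 = 2.06667% = 0.0206667.
At $273.82/mo: n = ⌈−ln(1 − rB₀/P)/ln(1+r)⌉ = 27 payments (last $138.53); total interest = total paid − $5,544.92 = $1,712.93.
At $298.82/mo: 24 payments (last $193.46); total interest $1,521.40.
Payments saved = 27 − 24 = 3.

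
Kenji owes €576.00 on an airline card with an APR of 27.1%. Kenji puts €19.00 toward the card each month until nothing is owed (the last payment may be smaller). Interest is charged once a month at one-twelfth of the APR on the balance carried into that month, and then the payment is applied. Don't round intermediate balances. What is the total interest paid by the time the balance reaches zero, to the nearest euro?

€406

Monthly rate r = 27.1%/12 = 2.25833% = 0.0225833.
Payoff takes n = ⌈−ln(1 − rB₀/P)/ln(1+r)⌉ = ⌈51.675⌉ = 52 payments; the last is €12.87.
Total paid = 51·€19.00 + €12.87 = €981.87.
Total interest = total paid − principal = €981.87 − €576.00 = €405.87.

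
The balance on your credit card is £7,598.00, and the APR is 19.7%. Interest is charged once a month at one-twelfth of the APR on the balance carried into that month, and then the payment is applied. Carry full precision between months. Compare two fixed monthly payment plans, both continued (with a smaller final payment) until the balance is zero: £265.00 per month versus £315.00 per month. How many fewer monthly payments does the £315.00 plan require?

Monthly rate r = 19.7%/12 = 1.64167% = 0.0164167.
At £265.00/mo: n = ⌈−ln(1 − rB₀/P)/ln(1+r)⌉ = 40 payments (last £18.64); total interest = total paid − £7,598.00 = £2,755.64.
At £315.00/mo: 31 payments (last £302.80); total interest £2,154.80.
Payments saved = 40 − 31 = 9.

9 fewer payments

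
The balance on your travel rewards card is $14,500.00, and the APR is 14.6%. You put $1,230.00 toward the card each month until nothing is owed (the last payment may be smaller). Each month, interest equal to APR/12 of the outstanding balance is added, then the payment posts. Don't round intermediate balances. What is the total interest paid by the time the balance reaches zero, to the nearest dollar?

$1,248

Monthly rate r = 14.6%/12 = 1.21667% = 0.0121667.
Payoff takes n = ⌈−ln(1 − rB₀/P)/ln(1+r)⌉ = ⌈12.802⌉ = 13 payments; the last is $987.57.
Total paid = 12·$1,230.00 + $987.57 = $15,747.57.
Total interest = total paid − principal = $15,747.57 − $14,500.00 = $1,247.57.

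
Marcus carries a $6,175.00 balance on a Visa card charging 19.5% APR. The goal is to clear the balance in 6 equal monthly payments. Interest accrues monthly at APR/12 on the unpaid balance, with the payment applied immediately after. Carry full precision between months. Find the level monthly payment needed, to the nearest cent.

Monthly rate r = 19.5%/12 = 1.625% = 0.01625.
Level-payment amortization: P = B₀·r / (1 − (1+r)^(−n)) = 6175.00·0.01625 / (1 − 1.01625^(−6)).
Denominator 1 − (1+r)^(−6) = 0.0921864758.
P = 100.344 / 0.0921864758 ≈ 1088.49.

$1,088.49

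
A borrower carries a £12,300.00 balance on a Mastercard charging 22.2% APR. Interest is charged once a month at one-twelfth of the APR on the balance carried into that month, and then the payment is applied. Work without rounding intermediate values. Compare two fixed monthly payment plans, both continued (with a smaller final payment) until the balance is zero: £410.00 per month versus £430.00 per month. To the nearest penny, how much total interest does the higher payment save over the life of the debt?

Monthly rate r = 22.2%/12 = 1.85% = 0.0185.
At £410.00/mo: n = ⌈−ln(1 − rB₀/P)/ln(1+r)⌉ = 45 payments (last £70.29); total interest = total paid − £12,300.00 = £5,810.29.
At £430.00/mo: 42 payments (last £40.75); total interest £5,370.75.
Interest saved = £5,810.29 − £5,370.75 = £439.54.

£439.54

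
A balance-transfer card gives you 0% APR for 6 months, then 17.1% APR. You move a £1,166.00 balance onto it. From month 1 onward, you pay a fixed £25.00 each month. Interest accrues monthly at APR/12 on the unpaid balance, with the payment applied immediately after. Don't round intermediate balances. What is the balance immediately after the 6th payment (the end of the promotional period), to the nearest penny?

£1,016.00

Promo months 1–6 at r₀ = 0%/12 = 0; months 7+ at r₁ = 17.1%/12 = 0.01425.
After month 6 (no interest yet): B = £1,166.00 − 6·£25.00 = £1,016.00.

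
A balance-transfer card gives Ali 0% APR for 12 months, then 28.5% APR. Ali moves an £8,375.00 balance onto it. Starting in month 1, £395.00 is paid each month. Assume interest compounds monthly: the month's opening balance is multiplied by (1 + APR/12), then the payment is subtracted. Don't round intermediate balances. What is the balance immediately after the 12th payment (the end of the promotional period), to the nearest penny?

£3,635.00

Promo months 1–12 at r₀ = 0%/12 = 0; months 13+ at r₁ = 28.5%/12 = 0.02375.
After month 12 (no interest yet): B = £8,375.00 − 12·£395.00 = £3,635.00.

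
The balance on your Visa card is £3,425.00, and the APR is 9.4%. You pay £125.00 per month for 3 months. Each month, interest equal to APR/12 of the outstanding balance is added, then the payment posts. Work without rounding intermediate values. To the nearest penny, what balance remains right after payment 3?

Monthly rate r = 9.4%/12 = 0.783333% = 0.00783333.
Each month: B ← B·(1+r) − £125.00.
Month 1: interest £26.83; balance after payment £3,326.83.
Month 2: interest £26.06; balance after payment £3,227.89.
Month 3: interest £25.29; balance after payment £3,128.17.

£3,128.17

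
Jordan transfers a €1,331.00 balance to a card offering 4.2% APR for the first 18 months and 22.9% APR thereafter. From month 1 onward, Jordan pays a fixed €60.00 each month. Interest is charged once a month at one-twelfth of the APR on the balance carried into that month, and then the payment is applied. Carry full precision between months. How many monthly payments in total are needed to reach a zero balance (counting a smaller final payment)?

24 months

Promo months 1–18 at r₀ = 4.2%/12 = 0.0035; months 19+ at r₁ = 22.9%/12 = 0.0190833.
After month 18: iterate B ← B·(1+r₀) − €60.00 for 18 months → €304.66.
Then at r₁ with €60.00/mo: n₂ = −ln(1 − r₁·B/P)/ln(1+r₁) ≈ 5.39 → 6 more payments.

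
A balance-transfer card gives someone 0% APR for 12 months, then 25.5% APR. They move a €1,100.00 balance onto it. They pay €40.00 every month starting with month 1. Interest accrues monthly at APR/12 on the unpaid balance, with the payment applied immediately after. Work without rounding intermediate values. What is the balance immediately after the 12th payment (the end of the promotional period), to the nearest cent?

Promo months 1–12 at r₀ = 0%/12 = 0; months 13+ at r₁ = 25.5%/12 = 0.02125.
After month 12 (no interest yet): B = €1,100.00 − 12·€40.00 = €620.00.

€620.00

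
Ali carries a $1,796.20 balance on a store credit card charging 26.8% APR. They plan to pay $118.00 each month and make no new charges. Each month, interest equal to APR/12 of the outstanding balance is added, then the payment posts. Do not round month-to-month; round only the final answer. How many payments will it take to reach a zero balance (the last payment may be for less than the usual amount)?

19 payments

Monthly rate r = 26.8%/12 = 2.23333% = 0.0223333.
Recurrence: B ← B·(1+r) − $118.00.
Month 1: interest $40.12; balance after payment $1,718.32.
Month 2: interest $38.38; balance after payment $1,638.69.
Closed form: n = −ln(1 − rB₀/P)/ln(1+r) = −ln(0.66004)/ln(1.02233) ≈ 18.809, so the balance reaches zero during payment 19.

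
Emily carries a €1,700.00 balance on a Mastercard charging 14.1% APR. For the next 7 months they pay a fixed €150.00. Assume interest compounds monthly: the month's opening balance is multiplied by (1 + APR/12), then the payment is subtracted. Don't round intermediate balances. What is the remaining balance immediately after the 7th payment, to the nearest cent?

Monthly rate r = 14.1%/12 = 1.175% = 0.01175.
Each month: B ← B·(1+r) − €150.00.
Month 1: interest €19.98; balance after payment €1,569.97.
Month 2: interest €18.45; balance after payment €1,438.42.
Month 3: interest €16.90; balance after payment €1,305.32.
Month 4: interest €15.34; balance after payment €1,170.66.
Month 5: interest €13.76; balance after payment €1,034.42.
Month 6: interest €12.15; balance after payment €896.57.
Month 7: interest €10.53; balance after payment €757.11.

€757.11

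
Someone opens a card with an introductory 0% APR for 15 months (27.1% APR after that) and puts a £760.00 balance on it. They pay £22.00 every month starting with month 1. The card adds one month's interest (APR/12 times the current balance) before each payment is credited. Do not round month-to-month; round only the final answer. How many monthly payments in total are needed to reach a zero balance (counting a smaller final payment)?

Promo months 1–15 at r₀ = 0%/12 = 0; months 16+ at r₁ = 27.1%/12 = 0.0225833.
After month 15 (no interest yet): B = £760.00 − 15·£22.00 = £430.00.
Then at r₁ with £22.00/mo: n₂ = −ln(1 − r₁·B/P)/ln(1+r₁) ≈ 26.08 → 27 more payments.

42 months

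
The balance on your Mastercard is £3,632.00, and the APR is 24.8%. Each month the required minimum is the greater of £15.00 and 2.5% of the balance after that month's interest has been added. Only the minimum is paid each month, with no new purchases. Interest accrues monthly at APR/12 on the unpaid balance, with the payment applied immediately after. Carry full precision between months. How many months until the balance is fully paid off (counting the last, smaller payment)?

Monthly rate r = 24.8%/12 = 2.06667% = 0.0206667.
While 2.5% of the post-interest balance exceeds £15.00, each month B ← (B·(1+r))·(1 − 0.025), i.e. B shrinks by the factor (1+r)·0.975 = 0.99515.
This holds for months 1–375. Entering month 376 the balance is £586.61; 2.5% of the post-interest balance is now below £15.00, so the flat £15.00 minimum applies from here.
From month 376 a fixed £15.00 at rate r clears £586.61 in 81 more payments. Total: 375 + 81 = 456 months.

456 months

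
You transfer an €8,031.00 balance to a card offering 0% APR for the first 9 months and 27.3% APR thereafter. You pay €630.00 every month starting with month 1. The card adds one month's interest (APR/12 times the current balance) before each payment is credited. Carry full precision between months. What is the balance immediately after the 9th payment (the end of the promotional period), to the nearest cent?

Promo months 1–9 at r₀ = 0%/12 = 0; months 10+ at r₁ = 27.3%/12 = 0.02275.
After month 9 (no interest yet): B = €8,031.00 − 9·€630.00 = €2,361.00.

€2,361.00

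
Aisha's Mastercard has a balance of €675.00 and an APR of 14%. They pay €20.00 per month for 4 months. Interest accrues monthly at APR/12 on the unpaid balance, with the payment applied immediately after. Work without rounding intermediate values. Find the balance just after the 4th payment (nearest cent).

Monthly rate r = 14%/12 = 1.16667% = 0.0116667.
Each month: B ← B·(1+r) − €20.00.
Month 1: interest €7.88; balance after payment €662.88.
Month 2: interest €7.73; balance after payment €650.61.
Month 3: interest €7.59; balance after payment €638.20.
Month 4: interest €7.45; balance after payment €625.64.

€625.64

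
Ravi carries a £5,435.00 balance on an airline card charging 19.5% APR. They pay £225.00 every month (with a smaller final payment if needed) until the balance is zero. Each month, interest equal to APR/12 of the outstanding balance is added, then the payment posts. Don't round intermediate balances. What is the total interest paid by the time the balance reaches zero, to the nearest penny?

£1,522.65

Monthly rate r = 19.5%/12 = 1.625% = 0.01625.
Payoff takes n = ⌈−ln(1 − rB₀/P)/ln(1+r)⌉ = ⌈30.922⌉ = 31 payments; the last is £207.65.
Total paid = 30·£225.00 + £207.65 = £6,957.65.
Total interest = total paid − principal = £6,957.65 − £5,435.00 = £1,522.65.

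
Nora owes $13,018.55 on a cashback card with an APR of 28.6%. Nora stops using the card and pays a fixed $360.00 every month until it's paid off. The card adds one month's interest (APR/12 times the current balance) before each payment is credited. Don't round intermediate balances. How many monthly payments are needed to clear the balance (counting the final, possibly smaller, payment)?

Monthly rate r = 28.6%/12 = 2.38333% = 0.0238333.
Recurrence: B ← B·(1+r) − $360.00.
Month 1: interest $310.28; balance after payment $12,968.83.
Month 2: interest $309.09; balance after payment $12,917.92.
Closed form: n = −ln(1 − rB₀/P)/ln(1+r) = −ln(0.13812)/ln(1.02383) ≈ 84.046, so the balance reaches zero during payment 85.

85 payments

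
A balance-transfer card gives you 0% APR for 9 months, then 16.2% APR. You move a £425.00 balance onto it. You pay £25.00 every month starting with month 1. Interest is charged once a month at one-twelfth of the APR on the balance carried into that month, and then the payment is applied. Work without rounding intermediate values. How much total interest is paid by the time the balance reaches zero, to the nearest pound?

Promo months 1–9 at r₀ = 0%/12 = 0; months 10+ at r₁ = 16.2%/12 = 0.0135.
After month 9 (no interest yet): B = £425.00 − 9·£25.00 = £200.00.
Then at r₁ with £25.00/mo: n₂ = −ln(1 − r₁·B/P)/ln(1+r₁) ≈ 8.52 → 9 more payments.
Total paid = 17·£25.00 + £13.11 = £438.11; interest = £438.11 − £425.00 = £13.11.

£13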